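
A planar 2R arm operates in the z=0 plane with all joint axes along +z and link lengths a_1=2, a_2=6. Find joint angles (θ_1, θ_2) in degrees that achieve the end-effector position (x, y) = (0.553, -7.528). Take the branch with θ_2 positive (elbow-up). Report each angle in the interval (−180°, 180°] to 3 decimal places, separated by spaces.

cos θ_2 = (56.9766−2²−6²)/(2·2·6) = 0.7074; θ_2 = 44.9796° (elbow-up)
β = atan2(-7.5280,0.5530) = -85.7987°; ψ = atan2(4.2411,6.2441) = 34.1850°
θ_1 = β − ψ = -119.9837°

-119.984 44.980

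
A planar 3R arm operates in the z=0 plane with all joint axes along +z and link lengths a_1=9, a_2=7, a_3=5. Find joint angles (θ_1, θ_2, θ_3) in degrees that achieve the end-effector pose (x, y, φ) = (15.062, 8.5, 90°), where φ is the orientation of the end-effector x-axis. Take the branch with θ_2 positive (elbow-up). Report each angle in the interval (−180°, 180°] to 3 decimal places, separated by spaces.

wrist centre = target − a_3·(cos φ, sin φ) = (15.0620, 3.5000)
cos θ_2 = (239.1138−9²−7²)/(2·9·7) = 0.8660; θ_2 = 30.0049° (elbow-up)
β = atan2(3.5000,15.0620) = 13.0818°; ψ = atan2(3.5005,15.0619) = 13.0838°
θ_1 = β − ψ = -0.0020°
θ_3 = φ − θ_1 − θ_2 = 59.9971° (wrapped to (-180°,180°])

-0.002 30.005 59.997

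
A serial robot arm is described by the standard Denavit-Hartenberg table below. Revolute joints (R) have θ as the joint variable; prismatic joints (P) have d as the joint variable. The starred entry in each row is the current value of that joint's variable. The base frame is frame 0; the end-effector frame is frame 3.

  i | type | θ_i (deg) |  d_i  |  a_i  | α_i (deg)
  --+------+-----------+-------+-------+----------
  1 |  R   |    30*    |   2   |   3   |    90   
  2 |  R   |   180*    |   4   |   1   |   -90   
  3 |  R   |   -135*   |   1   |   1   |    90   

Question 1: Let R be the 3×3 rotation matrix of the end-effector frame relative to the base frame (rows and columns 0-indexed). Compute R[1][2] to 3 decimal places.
0.966

End-effector z-axis (col 2 of R) = (0.2588,0.9659,-0.0000)
R[1][2] = 0.9659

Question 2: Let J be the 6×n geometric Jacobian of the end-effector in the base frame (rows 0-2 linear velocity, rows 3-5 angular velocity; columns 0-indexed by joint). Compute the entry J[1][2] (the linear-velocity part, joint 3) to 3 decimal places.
-0.966

axis z_2 = (-0.0000,-0.0000,-1.0000); lever o_n−o_2 = (0.9659,-0.2588,-1.0000)
cross product → J_v[:, 2] = (-0.2588,-0.9659,0.0000)
J_ω[:, 2] = z_2
entry J[1][2] = -0.9659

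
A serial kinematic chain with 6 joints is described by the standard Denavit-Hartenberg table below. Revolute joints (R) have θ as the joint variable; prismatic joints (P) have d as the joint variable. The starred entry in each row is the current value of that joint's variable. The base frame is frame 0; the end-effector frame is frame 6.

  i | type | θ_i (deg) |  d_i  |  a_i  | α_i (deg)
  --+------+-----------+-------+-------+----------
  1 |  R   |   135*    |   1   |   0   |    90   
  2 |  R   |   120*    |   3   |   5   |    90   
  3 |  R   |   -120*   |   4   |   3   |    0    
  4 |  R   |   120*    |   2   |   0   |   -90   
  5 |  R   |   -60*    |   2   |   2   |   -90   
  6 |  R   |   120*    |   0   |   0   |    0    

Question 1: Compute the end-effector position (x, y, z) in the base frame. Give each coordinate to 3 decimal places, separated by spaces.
after link 1: o_1 = (0.0000, 0.0000, 1.0000)
after link 2: o_2 = (3.8891, 0.3536, 5.3301)
after link 3: o_3 = (-0.9278, 1.4963, 6.0311)
after link 4: o_4 = (-2.1526, 2.7210, 7.0311)
after link 5: o_5 = (-1.4455, 4.8423, 8.7631)
after link 6: o_6 = (-1.4455, 4.8423, 8.7631)

-1.445 4.842 8.763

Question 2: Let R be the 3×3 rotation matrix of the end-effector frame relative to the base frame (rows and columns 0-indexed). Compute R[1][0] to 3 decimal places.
-0.789

End-effector x-axis (col 0 of R) = (-0.4356,-0.7891,-0.4330)
R[1][0] = -0.7891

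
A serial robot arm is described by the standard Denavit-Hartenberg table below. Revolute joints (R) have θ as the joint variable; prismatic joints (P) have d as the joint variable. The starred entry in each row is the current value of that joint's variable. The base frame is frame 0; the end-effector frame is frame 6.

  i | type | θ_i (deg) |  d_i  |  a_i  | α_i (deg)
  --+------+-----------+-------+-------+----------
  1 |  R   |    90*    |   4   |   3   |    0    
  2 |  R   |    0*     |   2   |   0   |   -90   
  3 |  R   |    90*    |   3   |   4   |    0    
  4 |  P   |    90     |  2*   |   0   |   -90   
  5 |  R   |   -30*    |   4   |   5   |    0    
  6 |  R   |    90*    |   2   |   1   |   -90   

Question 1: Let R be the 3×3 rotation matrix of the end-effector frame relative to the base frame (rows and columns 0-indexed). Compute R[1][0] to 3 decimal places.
End-effector x-axis (col 0 of R) = (0.8660,-0.5000,-0.0000)
R[1][0] = -0.5000

-0.500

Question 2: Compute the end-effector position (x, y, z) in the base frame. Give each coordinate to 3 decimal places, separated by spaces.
-6.634 -1.830 8.000

after link 1: o_1 = (0.0000, 3.0000, 4.0000)
after link 2: o_2 = (0.0000, 3.0000, 6.0000)
after link 3: o_3 = (-3.0000, 3.0000, 2.0000)
after link 4: o_4 = (-5.0000, 3.0000, 2.0000)
after link 5: o_5 = (-7.5000, -1.3301, 6.0000)
after link 6: o_6 = (-6.6340, -1.8301, 8.0000)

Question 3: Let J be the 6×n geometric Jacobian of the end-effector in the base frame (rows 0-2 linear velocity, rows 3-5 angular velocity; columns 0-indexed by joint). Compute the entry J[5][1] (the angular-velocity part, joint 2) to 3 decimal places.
1.000

axis z_1 = (0.0000,0.0000,1.0000); lever o_n−o_1 = (-6.6340,-4.8301,4.0000)
cross product → J_v[:, 1] = (4.8301,-6.6340,0.0000)
J_ω[:, 1] = z_1
entry J[5][1] = 1.0000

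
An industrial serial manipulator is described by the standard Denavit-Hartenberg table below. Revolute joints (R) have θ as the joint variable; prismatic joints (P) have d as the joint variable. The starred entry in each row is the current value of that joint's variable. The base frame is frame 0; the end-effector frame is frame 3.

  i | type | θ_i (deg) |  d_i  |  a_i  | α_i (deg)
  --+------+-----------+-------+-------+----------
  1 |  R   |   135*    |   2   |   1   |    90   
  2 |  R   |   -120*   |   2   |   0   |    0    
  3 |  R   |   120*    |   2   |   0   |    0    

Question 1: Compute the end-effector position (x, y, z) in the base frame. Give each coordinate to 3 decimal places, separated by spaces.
after link 1: o_1 = (-0.7071, 0.7071, 2.0000)
after link 2: o_2 = (0.7071, 2.1213, 2.0000)
after link 3: o_3 = (2.1213, 3.5355, 2.0000)

2.121 3.536 2.000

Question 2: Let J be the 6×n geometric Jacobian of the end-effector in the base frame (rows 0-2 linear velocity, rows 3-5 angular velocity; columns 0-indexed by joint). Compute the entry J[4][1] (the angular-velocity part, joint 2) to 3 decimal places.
axis z_1 = (0.7071,0.7071,0.0000); lever o_n−o_1 = (2.8284,2.8284,0.0000)
cross product → J_v[:, 1] = (-0.0000,0.0000,0.0000)
J_ω[:, 1] = z_1
entry J[4][1] = 0.7071

0.707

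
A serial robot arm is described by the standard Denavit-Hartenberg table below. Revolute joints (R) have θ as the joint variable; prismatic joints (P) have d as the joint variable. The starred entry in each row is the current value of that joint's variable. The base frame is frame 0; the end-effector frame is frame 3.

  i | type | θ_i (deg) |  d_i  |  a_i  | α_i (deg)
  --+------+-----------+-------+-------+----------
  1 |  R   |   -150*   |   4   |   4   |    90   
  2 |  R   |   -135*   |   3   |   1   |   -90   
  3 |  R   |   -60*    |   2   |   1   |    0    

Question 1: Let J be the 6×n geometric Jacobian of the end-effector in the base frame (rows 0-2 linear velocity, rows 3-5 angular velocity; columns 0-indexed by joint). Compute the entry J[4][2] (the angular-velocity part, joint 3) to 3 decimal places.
-0.354

axis z_2 = (-0.6124,-0.3536,-0.7071); lever o_n−o_2 = (-1.3516,0.2197,-1.7678)
cross product → J_v[:, 2] = (0.7803,-0.1268,-0.6124)
J_ω[:, 2] = z_2
entry J[4][2] = -0.3536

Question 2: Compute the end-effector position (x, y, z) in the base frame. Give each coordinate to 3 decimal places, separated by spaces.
after link 1: o_1 = (-3.4641, -2.0000, 4.0000)
after link 2: o_2 = (-4.3517, 0.9516, 3.2929)
after link 3: o_3 = (-5.7033, 1.1713, 1.5251)

-5.703 1.171 1.525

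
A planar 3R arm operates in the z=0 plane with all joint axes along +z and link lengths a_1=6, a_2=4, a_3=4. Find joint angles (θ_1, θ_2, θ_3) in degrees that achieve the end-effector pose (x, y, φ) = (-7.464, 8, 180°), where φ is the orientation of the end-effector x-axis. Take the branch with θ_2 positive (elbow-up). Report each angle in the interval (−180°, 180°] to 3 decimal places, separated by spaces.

wrist centre = target − a_3·(cos φ, sin φ) = (-3.4640, 8.0000)
cos θ_2 = (75.9993−6²−4²)/(2·6·4) = 0.5000; θ_2 = 60.0010° (elbow-up)
β = atan2(8.0000,-3.4640) = 113.4126°; ψ = atan2(3.4641,7.9999) = 23.4136°
θ_1 = β − ψ = 89.9990°
θ_3 = φ − θ_1 − θ_2 = 30.0000° (wrapped to (-180°,180°])

89.999 60.001 30.000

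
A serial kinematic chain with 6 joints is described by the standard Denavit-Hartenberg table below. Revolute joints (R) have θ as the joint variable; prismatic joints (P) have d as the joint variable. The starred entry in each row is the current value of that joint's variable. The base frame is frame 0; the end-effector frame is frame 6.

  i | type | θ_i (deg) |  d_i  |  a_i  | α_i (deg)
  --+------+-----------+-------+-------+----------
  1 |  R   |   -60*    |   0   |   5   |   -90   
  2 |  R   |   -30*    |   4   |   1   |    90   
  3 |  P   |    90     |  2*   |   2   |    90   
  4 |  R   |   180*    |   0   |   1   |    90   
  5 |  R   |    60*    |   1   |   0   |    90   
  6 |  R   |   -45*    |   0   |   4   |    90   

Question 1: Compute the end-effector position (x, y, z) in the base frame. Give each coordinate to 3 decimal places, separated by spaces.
7.056 -5.050 1.873

after link 1: o_1 = (2.5000, -4.3301, 0.0000)
after link 2: o_2 = (6.3971, -3.0801, 0.5000)
after link 3: o_3 = (7.6292, -1.2141, 2.2321)
after link 4: o_4 = (6.7631, -1.7141, 2.2321)
after link 5: o_5 = (6.5131, -1.2811, 3.0981)
after link 6: o_6 = (7.0562, -5.0501, 1.8733)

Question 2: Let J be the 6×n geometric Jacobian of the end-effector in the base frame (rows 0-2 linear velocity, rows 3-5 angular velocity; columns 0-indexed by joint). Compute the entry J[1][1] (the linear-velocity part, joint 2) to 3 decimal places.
axis z_1 = (0.8660,0.5000,0.0000); lever o_n−o_1 = (4.5562,-0.7199,1.8733)
cross product → J_v[:, 1] = (0.9367,-1.6224,-2.9016)
J_ω[:, 1] = z_1
entry J[1][1] = -1.6224

-1.622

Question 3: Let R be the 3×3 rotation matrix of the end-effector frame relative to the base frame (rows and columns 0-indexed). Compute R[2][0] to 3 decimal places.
-0.306

End-effector x-axis (col 0 of R) = (0.1358,-0.9422,-0.3062)
R[2][0] = -0.3062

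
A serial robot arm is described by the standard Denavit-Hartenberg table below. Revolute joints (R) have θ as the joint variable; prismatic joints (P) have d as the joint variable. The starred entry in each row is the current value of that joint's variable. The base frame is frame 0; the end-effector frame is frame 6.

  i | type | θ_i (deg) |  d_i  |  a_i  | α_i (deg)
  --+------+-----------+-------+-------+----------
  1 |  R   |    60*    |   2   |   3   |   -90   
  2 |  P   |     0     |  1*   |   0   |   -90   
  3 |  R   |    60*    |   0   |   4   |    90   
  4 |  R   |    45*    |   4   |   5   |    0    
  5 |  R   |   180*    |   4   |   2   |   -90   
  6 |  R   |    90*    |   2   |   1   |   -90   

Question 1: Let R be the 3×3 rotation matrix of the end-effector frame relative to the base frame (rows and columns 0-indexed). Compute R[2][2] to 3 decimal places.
-0.707

End-effector z-axis (col 2 of R) = (0.7071,-0.0000,-0.7071)
R[2][2] = -0.7071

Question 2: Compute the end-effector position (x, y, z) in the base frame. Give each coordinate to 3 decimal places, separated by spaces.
8.170 10.098 1.293

after link 1: o_1 = (1.5000, 2.5981, 2.0000)
after link 2: o_2 = (0.6340, 3.0981, 2.0000)
after link 3: o_3 = (4.6340, 3.0981, 2.0000)
after link 4: o_4 = (8.1695, 7.0981, -1.5355)
after link 5: o_5 = (6.7553, 11.0981, -0.1213)
after link 6: o_6 = (8.1695, 10.0981, 1.2929)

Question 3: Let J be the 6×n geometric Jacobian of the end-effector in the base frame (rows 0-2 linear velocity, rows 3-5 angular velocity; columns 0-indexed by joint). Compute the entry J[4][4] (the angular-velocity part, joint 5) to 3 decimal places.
axis z_4 = (-0.0000,1.0000,0.0000); lever o_n−o_4 = (0.0000,3.0000,2.8284)
cross product → J_v[:, 4] = (2.8284,0.0000,-0.0000)
J_ω[:, 4] = z_4
entry J[4][4] = 1.0000

1.000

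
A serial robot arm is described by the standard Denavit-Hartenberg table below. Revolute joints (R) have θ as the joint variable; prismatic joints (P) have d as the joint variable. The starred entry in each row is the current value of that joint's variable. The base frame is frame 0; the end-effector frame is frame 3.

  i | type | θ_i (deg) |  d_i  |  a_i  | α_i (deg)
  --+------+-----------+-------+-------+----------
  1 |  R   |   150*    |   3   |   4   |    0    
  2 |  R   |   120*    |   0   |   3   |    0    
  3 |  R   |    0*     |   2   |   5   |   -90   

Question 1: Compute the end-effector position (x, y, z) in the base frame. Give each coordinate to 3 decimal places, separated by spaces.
after link 1: o_1 = (-3.4641, 2.0000, 3.0000)
after link 2: o_2 = (-3.4641, -1.0000, 3.0000)
after link 3: o_3 = (-3.4641, -6.0000, 5.0000)

-3.464 -6.000 5.000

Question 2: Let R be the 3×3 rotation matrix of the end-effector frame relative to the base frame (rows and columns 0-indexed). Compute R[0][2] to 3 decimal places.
End-effector z-axis (col 2 of R) = (1.0000,-0.0000,0.0000)
R[0][2] = 1.0000

1.000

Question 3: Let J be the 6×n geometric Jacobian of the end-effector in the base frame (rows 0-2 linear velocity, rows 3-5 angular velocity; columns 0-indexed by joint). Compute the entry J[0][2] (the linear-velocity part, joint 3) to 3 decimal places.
5.000

axis z_2 = (0.0000,0.0000,1.0000); lever o_n−o_2 = (-0.0000,-5.0000,2.0000)
cross product → J_v[:, 2] = (5.0000,-0.0000,0.0000)
J_ω[:, 2] = z_2
entry J[0][2] = 5.0000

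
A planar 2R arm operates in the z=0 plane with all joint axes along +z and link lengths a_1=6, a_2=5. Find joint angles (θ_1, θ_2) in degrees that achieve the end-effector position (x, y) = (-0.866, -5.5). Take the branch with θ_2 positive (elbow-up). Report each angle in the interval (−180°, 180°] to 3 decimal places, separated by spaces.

-150.000 120.000

cos θ_2 = (31.0000−6²−5²)/(2·6·5) = -0.5000; θ_2 = 120.0000° (elbow-up)
β = atan2(-5.5000,-0.8660) = -98.9480°; ψ = atan2(4.3301,3.5000) = 51.0517°
θ_1 = β − ψ = -149.9998°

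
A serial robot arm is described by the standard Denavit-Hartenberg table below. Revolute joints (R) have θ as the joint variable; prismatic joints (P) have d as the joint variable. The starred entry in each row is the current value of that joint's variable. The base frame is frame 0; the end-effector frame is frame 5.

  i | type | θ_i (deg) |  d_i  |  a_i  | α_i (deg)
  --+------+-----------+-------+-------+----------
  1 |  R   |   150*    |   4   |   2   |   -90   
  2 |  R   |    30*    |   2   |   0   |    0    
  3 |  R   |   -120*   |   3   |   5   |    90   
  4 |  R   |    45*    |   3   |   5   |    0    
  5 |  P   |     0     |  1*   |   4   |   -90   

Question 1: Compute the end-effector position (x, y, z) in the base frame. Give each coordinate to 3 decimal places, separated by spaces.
-3.950 -10.841 15.364

after link 1: o_1 = (-1.7321, 1.0000, 4.0000)
after link 2: o_2 = (-2.7321, -0.7321, 4.0000)
after link 3: o_3 = (-4.2321, -3.3301, 9.0000)
after link 4: o_4 = (-3.4017, -7.8920, 12.5355)
after link 5: o_5 = (-3.9499, -10.8415, 15.3640)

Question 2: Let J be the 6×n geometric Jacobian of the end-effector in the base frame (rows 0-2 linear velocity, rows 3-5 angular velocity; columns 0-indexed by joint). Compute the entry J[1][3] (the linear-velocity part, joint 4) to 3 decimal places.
-5.511

axis z_3 = (0.8660,-0.5000,0.0000); lever o_n−o_3 = (0.2821,-7.5114,6.3640)
cross product → J_v[:, 3] = (-3.1820,-5.5114,-6.3640)
J_ω[:, 3] = z_3
entry J[1][3] = -5.5114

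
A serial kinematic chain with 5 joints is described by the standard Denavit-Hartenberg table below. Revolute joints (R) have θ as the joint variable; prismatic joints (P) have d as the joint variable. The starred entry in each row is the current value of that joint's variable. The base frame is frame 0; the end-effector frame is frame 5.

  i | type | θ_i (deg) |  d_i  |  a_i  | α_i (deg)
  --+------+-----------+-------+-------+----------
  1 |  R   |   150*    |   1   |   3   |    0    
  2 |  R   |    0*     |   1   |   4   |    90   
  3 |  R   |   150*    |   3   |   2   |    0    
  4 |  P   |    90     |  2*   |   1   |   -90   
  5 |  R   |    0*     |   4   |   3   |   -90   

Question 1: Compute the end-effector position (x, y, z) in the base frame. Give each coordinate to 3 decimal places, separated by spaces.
-3.330 7.696 -2.464

after link 1: o_1 = (-2.5981, 1.5000, 1.0000)
after link 2: o_2 = (-6.0622, 3.5000, 2.0000)
after link 3: o_3 = (-3.0622, 5.2321, 3.0000)
after link 4: o_4 = (-1.6292, 6.7141, 2.1340)
after link 5: o_5 = (-3.3301, 7.6962, -2.4641)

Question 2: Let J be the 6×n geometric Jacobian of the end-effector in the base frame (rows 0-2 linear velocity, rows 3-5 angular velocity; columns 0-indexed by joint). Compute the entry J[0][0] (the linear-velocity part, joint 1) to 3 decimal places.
axis z_0 = ẑ; lever o_n−o_0 = (-3.3301,7.6962,-2.4641)
cross product → J_v[:, 0] = (-7.6962,-3.3301,0.0000)
J_ω[:, 0] = z_0
entry J[0][0] = -7.6962

-7.696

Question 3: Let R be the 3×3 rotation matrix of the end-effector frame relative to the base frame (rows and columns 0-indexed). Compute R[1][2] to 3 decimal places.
-0.866

End-effector z-axis (col 2 of R) = (-0.5000,-0.8660,-0.0000)
R[1][2] = -0.8660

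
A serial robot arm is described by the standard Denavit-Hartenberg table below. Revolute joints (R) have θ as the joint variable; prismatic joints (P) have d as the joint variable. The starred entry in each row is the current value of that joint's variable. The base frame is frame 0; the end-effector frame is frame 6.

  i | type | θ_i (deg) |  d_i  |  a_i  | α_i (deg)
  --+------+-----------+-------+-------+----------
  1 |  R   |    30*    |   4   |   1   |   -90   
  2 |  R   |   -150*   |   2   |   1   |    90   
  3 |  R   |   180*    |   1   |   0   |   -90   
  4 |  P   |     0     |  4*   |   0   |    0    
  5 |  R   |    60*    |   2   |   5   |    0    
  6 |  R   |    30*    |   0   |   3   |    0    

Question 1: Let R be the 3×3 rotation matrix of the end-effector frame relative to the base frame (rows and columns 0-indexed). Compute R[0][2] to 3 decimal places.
End-effector z-axis (col 2 of R) = (0.5000,-0.8660,-0.0000)
R[0][2] = 0.5000

0.500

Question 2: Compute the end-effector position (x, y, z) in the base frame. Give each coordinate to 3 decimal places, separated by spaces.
after link 1: o_1 = (0.8660, 0.5000, 4.0000)
after link 2: o_2 = (-0.8840, 1.7990, 4.5000)
after link 3: o_3 = (-1.3170, 1.5490, 3.6340)
after link 4: o_4 = (0.6830, -1.9151, 3.6340)
after link 5: o_5 = (5.4330, -1.4821, 6.1340)
after link 6: o_6 = (6.7321, -0.7321, 8.7321)

6.732 -0.732 8.732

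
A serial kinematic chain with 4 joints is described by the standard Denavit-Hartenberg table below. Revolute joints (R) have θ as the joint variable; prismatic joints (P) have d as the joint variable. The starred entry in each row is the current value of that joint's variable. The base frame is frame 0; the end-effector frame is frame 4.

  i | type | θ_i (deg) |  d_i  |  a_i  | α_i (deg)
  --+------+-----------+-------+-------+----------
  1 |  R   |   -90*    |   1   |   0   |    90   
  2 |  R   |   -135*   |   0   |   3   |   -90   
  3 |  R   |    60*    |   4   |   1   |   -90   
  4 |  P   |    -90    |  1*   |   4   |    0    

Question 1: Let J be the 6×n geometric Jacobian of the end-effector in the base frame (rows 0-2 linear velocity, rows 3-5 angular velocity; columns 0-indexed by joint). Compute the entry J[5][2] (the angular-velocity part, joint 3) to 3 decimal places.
-0.707

axis z_2 = (-0.0000,-0.7071,-0.7071); lever o_n−o_2 = (1.3660,-5.9157,-5.3980)
cross product → J_v[:, 2] = (-0.3660,-0.9659,0.9659)
J_ω[:, 2] = z_2
entry J[5][2] = -0.7071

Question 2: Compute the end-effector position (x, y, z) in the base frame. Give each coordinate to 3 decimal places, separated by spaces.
1.366 -3.794 -6.519

after link 1: o_1 = (0.0000, 0.0000, 1.0000)
after link 2: o_2 = (-0.0000, 2.1213, -1.1213)
after link 3: o_3 = (0.8660, -0.3536, -4.3033)
after link 4: o_4 = (1.3660, -3.7944, -6.5194)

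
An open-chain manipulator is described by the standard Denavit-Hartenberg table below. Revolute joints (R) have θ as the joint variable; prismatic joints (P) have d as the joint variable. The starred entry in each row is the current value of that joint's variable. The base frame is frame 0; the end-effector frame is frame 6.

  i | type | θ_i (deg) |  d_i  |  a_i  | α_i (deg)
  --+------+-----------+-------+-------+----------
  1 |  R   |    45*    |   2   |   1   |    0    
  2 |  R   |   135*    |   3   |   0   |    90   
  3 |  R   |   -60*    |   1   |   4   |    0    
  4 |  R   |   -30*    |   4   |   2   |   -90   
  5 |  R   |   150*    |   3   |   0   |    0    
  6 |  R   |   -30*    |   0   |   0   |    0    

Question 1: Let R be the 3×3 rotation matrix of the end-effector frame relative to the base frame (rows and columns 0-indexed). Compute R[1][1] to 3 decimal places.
0.500

End-effector y-axis (col 1 of R) = (0.0000,0.5000,0.8660)
R[1][1] = 0.5000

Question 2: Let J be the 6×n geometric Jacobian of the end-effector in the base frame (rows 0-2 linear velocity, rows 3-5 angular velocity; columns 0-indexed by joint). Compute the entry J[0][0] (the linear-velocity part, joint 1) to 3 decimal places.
-5.707

axis z_0 = ẑ; lever o_n−o_0 = (-4.2929,5.7071,-0.4641)
cross product → J_v[:, 0] = (-5.7071,-4.2929,0.0000)
J_ω[:, 0] = z_0
entry J[0][0] = -5.7071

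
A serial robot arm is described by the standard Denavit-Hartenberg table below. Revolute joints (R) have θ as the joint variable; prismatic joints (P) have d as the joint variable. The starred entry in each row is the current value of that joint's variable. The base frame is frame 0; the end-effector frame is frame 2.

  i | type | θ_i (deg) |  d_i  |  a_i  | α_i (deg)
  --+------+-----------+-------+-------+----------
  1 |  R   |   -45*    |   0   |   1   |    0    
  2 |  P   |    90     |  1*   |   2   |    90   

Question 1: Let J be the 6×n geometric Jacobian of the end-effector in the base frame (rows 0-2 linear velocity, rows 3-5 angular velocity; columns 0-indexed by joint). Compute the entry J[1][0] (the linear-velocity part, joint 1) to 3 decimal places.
2.121

axis z_0 = ẑ; lever o_n−o_0 = (2.1213,0.7071,1.0000)
cross product → J_v[:, 0] = (-0.7071,2.1213,0.0000)
J_ω[:, 0] = z_0
entry J[1][0] = 2.1213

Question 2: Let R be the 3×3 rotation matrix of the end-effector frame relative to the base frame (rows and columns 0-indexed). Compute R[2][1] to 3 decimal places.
1.000

End-effector y-axis (col 1 of R) = (-0.0000,0.0000,1.0000)
R[2][1] = 1.0000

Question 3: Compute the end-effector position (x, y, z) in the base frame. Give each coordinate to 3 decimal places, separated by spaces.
after link 1: o_1 = (0.7071, -0.7071, 0.0000)
after link 2: o_2 = (2.1213, 0.7071, 1.0000)

2.121 0.707 1.000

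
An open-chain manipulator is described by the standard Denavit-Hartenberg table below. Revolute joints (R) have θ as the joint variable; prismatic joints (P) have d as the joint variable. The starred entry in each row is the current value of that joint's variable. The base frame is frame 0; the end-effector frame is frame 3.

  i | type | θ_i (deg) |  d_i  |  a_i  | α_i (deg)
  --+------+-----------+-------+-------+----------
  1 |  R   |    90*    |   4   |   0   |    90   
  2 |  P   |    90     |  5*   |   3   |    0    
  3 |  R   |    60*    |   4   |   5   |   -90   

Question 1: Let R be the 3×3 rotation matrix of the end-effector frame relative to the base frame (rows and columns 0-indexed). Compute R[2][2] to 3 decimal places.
-0.866

End-effector z-axis (col 2 of R) = (0.0000,-0.5000,-0.8660)
R[2][2] = -0.8660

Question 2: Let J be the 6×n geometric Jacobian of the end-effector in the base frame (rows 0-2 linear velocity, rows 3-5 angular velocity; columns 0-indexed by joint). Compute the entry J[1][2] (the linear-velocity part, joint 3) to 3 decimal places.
-2.500

axis z_2 = (1.0000,-0.0000,0.0000); lever o_n−o_2 = (4.0000,-4.3301,2.5000)
cross product → J_v[:, 2] = (0.0000,-2.5000,-4.3301)
J_ω[:, 2] = z_2
entry J[1][2] = -2.5000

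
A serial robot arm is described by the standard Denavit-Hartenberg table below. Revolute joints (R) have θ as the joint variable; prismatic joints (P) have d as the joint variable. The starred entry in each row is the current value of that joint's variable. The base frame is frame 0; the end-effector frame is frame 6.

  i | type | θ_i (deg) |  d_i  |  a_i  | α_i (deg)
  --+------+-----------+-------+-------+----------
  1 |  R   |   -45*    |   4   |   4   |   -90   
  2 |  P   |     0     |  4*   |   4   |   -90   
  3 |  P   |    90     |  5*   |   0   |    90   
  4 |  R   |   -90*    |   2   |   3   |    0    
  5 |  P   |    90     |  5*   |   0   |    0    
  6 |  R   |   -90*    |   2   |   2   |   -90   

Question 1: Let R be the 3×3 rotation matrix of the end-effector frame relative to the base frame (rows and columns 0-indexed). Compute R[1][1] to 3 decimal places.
End-effector y-axis (col 1 of R) = (-0.7071,0.7071,0.0000)
R[1][1] = 0.7071

0.707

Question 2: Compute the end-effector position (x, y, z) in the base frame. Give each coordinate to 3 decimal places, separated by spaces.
14.849 -9.192 4.000

after link 1: o_1 = (2.8284, -2.8284, 4.0000)
after link 2: o_2 = (8.4853, -2.8284, 4.0000)
after link 3: o_3 = (8.4853, -2.8284, -1.0000)
after link 4: o_4 = (9.8995, -4.2426, 2.0000)
after link 5: o_5 = (13.4350, -7.7782, 2.0000)
after link 6: o_6 = (14.8492, -9.1924, 4.0000)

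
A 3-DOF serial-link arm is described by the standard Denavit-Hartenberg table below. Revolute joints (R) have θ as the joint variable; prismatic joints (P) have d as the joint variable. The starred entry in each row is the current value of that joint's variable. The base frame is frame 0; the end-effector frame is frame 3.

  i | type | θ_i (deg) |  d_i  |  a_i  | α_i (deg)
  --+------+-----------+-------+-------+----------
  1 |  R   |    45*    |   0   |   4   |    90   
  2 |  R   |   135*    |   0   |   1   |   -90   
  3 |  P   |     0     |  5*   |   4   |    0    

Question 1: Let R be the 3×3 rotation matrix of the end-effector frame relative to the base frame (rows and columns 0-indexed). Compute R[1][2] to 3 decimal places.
End-effector z-axis (col 2 of R) = (-0.5000,-0.5000,-0.7071)
R[1][2] = -0.5000

-0.500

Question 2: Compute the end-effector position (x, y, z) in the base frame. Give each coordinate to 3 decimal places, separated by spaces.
-2.172 -2.172 0.000

after link 1: o_1 = (2.8284, 2.8284, 0.0000)
after link 2: o_2 = (2.3284, 2.3284, 0.7071)
after link 3: o_3 = (-2.1716, -2.1716, 0.0000)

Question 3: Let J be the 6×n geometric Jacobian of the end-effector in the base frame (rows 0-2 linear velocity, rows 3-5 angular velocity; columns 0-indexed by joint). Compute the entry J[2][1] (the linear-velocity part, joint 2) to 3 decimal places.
-7.071

axis z_1 = (0.7071,-0.7071,0.0000); lever o_n−o_1 = (-5.0000,-5.0000,0.0000)
cross product → J_v[:, 1] = (-0.0000,-0.0000,-7.0711)
J_ω[:, 1] = z_1
entry J[2][1] = -7.0711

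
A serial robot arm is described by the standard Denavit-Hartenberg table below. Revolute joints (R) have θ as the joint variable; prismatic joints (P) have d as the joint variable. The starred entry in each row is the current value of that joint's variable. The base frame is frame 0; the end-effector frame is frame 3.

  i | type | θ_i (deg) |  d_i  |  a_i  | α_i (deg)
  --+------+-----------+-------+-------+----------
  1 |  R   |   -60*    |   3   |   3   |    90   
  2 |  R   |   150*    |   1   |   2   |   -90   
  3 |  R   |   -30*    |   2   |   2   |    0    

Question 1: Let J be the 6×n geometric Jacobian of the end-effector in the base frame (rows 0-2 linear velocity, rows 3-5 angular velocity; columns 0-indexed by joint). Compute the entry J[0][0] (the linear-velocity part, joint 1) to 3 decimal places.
-0.067

axis z_0 = ẑ; lever o_n−o_0 = (-2.3481,0.0670,3.1340)
cross product → J_v[:, 0] = (-0.0670,-2.3481,0.0000)
J_ω[:, 0] = z_0
entry J[0][0] = -0.0670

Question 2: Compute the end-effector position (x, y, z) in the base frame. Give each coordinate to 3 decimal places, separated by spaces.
-2.348 0.067 3.134

after link 1: o_1 = (1.5000, -2.5981, 3.0000)
after link 2: o_2 = (-0.2321, -1.5981, 4.0000)
after link 3: o_3 = (-2.3481, 0.0670, 3.1340)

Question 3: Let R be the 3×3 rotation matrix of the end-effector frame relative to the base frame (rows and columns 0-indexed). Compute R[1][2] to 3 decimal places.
End-effector z-axis (col 2 of R) = (-0.2500,0.4330,-0.8660)
R[1][2] = 0.4330

0.433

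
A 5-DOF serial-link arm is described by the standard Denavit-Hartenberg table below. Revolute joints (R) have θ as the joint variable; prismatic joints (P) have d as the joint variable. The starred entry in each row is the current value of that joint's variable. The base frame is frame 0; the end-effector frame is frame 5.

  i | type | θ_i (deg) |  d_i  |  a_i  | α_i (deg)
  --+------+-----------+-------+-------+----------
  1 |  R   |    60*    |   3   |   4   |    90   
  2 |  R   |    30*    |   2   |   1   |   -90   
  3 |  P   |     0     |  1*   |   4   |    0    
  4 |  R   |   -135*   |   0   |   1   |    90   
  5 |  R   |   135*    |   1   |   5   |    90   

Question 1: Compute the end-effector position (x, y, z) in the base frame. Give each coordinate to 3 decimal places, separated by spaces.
after link 1: o_1 = (2.0000, 3.4641, 3.0000)
after link 2: o_2 = (4.1651, 3.2141, 3.5000)
after link 3: o_3 = (5.6471, 5.7811, 6.3660)
after link 4: o_4 = (5.9533, 4.8972, 6.0125)
after link 5: o_5 = (3.0683, 6.3145, 9.9708)

3.068 6.314 9.971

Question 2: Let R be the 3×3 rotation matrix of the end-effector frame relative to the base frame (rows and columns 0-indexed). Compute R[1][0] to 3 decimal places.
0.319

End-effector x-axis (col 0 of R) = (-0.3933,0.3188,0.8624)
R[1][0] = 0.3188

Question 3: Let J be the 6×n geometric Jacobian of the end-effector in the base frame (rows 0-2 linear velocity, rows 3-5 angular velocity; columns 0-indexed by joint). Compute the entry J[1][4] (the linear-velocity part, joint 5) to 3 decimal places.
axis z_4 = (-0.9186,-0.1768,-0.3536); lever o_n−o_4 = (-2.8850,1.4173,3.9583)
cross product → J_v[:, 4] = (-0.1986,4.6559,-1.8119)
J_ω[:, 4] = z_4
entry J[1][4] = 4.6559

4.656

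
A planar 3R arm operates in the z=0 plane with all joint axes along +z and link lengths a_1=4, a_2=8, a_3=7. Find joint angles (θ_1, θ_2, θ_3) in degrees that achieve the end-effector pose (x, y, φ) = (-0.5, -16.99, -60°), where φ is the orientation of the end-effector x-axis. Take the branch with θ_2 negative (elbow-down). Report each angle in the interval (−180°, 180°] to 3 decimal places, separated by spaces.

wrist centre = target − a_3·(cos φ, sin φ) = (-4.0000, -10.9278)
cos θ_2 = (135.4173−4²−8²)/(2·4·8) = 0.8659; θ_2 = -30.0149° (elbow-down)
β = atan2(-10.9278,-4.0000) = -110.1046°; ψ = atan2(-4.0018,10.9272) = -20.1140°
θ_1 = β − ψ = -89.9905°
θ_3 = φ − θ_1 − θ_2 = 60.0055° (wrapped to (-180°,180°])

-89.991 -30.015 60.005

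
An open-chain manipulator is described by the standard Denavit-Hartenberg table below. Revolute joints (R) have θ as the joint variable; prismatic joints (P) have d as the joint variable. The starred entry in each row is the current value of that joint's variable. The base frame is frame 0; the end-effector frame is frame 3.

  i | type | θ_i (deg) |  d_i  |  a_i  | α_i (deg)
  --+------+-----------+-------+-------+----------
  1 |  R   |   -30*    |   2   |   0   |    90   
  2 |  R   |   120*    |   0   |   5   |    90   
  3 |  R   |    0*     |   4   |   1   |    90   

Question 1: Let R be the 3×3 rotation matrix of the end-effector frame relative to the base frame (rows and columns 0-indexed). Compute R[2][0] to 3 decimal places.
0.866

End-effector x-axis (col 0 of R) = (-0.4330,0.2500,0.8660)
R[2][0] = 0.8660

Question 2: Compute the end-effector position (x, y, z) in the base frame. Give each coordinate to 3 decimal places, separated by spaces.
0.402 -0.232 9.196

after link 1: o_1 = (0.0000, 0.0000, 2.0000)
after link 2: o_2 = (-2.1651, 1.2500, 6.3301)
after link 3: o_3 = (0.4019, -0.2321, 9.1962)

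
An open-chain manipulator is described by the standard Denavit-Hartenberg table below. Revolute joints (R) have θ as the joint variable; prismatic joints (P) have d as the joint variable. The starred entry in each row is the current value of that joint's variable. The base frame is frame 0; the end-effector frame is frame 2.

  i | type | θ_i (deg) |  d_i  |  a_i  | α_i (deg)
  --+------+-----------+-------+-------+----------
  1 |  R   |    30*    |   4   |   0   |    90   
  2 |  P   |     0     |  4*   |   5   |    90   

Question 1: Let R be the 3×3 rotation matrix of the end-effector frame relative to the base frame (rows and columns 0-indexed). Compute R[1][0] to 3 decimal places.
End-effector x-axis (col 0 of R) = (0.8660,0.5000,0.0000)
R[1][0] = 0.5000

0.500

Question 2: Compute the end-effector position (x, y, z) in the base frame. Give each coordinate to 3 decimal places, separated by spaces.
6.330 -0.964 4.000

after link 1: o_1 = (0.0000, 0.0000, 4.0000)
after link 2: o_2 = (6.3301, -0.9641, 4.0000)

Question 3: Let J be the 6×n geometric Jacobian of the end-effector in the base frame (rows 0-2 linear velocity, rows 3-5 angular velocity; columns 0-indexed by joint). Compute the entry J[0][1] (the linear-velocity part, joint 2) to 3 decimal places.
prismatic axis z_1 = (0.5000,-0.8660,0.0000)
J_v[:, 1] = z_1; J_ω[:, 1] = (0,0,0)
entry J[0][1] = 0.5000

0.500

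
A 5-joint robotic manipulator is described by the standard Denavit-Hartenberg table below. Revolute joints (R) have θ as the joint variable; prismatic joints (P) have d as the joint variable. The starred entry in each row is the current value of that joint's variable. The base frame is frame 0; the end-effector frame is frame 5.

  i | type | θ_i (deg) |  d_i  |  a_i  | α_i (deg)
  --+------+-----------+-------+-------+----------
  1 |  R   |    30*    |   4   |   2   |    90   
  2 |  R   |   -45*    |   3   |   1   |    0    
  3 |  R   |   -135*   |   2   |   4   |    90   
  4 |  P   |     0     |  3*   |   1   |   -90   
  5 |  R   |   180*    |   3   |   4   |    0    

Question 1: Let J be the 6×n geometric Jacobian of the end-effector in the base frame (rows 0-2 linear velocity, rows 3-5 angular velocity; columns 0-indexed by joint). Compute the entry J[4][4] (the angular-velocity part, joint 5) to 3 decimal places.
-0.866

axis z_4 = (0.5000,-0.8660,0.0000); lever o_n−o_4 = (4.9641,-0.5981,0.0000)
cross product → J_v[:, 4] = (-0.0000,-0.0000,4.0000)
J_ω[:, 4] = z_4
entry J[4][4] = -0.8660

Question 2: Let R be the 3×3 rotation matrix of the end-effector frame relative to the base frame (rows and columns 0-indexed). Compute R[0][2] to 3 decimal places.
0.500

End-effector z-axis (col 2 of R) = (0.5000,-0.8660,0.0000)
R[0][2] = 0.5000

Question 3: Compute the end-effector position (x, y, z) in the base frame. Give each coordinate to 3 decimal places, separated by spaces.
after link 1: o_1 = (1.7321, 1.0000, 4.0000)
after link 2: o_2 = (3.8444, -1.2445, 3.2929)
after link 3: o_3 = (1.3803, -4.9766, 3.2929)
after link 4: o_4 = (0.5143, -5.4766, 6.2929)
after link 5: o_5 = (5.4784, -6.0746, 6.2929)

5.478 -6.075 6.293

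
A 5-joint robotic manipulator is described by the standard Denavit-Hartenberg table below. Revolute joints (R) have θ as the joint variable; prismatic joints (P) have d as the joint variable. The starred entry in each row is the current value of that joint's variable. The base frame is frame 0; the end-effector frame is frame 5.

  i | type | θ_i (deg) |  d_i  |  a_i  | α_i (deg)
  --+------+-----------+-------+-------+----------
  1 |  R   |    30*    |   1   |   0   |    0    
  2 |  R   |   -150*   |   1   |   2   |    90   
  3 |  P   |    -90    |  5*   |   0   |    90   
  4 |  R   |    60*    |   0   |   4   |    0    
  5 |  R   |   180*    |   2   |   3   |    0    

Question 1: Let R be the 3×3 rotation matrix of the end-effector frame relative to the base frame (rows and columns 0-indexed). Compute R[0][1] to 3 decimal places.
End-effector y-axis (col 1 of R) = (0.4330,-0.2500,-0.8660)
R[0][1] = 0.4330

0.433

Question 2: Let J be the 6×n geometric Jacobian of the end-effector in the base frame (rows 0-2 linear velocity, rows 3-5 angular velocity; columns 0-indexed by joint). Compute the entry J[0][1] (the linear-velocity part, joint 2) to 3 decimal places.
-2.933

axis z_1 = (0.0000,0.0000,1.0000); lever o_n−o_1 = (-5.0801,2.9330,0.5000)
cross product → J_v[:, 1] = (-2.9330,-5.0801,0.0000)
J_ω[:, 1] = z_1
entry J[0][1] = -2.9330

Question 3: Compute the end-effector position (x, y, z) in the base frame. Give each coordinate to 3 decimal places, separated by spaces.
after link 1: o_1 = (0.0000, 0.0000, 1.0000)
after link 2: o_2 = (-1.0000, -1.7321, 2.0000)
after link 3: o_3 = (-5.3301, 0.7679, 2.0000)
after link 4: o_4 = (-8.3301, 2.5000, 0.0000)
after link 5: o_5 = (-5.0801, 2.9330, 1.5000)

-5.080 2.933 1.500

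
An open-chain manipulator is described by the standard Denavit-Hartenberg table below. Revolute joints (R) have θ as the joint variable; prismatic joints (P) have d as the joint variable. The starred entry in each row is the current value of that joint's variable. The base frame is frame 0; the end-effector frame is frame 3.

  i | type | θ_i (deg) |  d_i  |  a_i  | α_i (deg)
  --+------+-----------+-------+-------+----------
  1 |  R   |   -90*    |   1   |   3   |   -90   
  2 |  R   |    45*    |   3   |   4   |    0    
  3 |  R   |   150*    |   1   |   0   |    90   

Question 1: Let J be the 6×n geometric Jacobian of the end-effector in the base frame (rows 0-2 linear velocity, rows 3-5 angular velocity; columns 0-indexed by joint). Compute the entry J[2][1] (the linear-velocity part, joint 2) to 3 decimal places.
axis z_1 = (1.0000,0.0000,0.0000); lever o_n−o_1 = (4.0000,-2.8284,-2.8284)
cross product → J_v[:, 1] = (0.0000,2.8284,-2.8284)
J_ω[:, 1] = z_1
entry J[2][1] = -2.8284

-2.828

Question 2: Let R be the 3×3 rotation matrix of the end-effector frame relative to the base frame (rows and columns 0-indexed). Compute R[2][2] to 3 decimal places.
-0.966

End-effector z-axis (col 2 of R) = (0.0000,0.2588,-0.9659)
R[2][2] = -0.9659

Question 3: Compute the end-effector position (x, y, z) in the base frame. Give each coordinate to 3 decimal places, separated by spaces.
4.000 -5.828 -1.828

after link 1: o_1 = (0.0000, -3.0000, 1.0000)
after link 2: o_2 = (3.0000, -5.8284, -1.8284)
after link 3: o_3 = (4.0000, -5.8284, -1.8284)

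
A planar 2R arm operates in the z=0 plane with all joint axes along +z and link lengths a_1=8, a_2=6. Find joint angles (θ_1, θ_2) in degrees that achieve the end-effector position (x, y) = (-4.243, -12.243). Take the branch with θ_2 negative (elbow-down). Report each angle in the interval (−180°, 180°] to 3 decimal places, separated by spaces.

cos θ_2 = (167.8941−8²−6²)/(2·8·6) = 0.7072; θ_2 = -44.9900° (elbow-down)
β = atan2(-12.2430,-4.2430) = -109.1145°; ψ = atan2(-4.2419,12.2434) = -19.1094°
θ_1 = β − ψ = -90.0051°

-90.005 -44.990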